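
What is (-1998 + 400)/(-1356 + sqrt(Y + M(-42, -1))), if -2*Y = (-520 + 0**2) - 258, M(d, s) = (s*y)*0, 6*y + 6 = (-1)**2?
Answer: 2166888/1838347 + 1598*sqrt(389)/1838347 ≈ 1.1959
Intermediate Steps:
y = -5/6 (y = -1 + (1/6)*(-1)**2 = -1 + (1/6)*1 = -1 + 1/6 = -5/6 ≈ -0.83333)
M(d, s) = 0 (M(d, s) = (s*(-5/6))*0 = -5*s/6*0 = 0)
Y = 389 (Y = -((-520 + 0**2) - 258)/2 = -((-520 + 0) - 258)/2 = -(-520 - 258)/2 = -1/2*(-778) = 389)
(-1998 + 400)/(-1356 + sqrt(Y + M(-42, -1))) = (-1998 + 400)/(-1356 + sqrt(389 + 0)) = -1598/(-1356 + sqrt(389))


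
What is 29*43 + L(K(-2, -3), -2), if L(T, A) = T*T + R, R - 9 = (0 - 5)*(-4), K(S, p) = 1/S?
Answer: 5105/4 ≈ 1276.3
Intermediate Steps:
R = 29 (R = 9 + (0 - 5)*(-4) = 9 - 5*(-4) = 9 + 20 = 29)
L(T, A) = 29 + T**2 (L(T, A) = T*T + 29 = T**2 + 29 = 29 + T**2)
29*43 + L(K(-2, -3), -2) = 29*43 + (29 + (1/(-2))**2) = 1247 + (29 + (-1/2)**2) = 1247 + (29 + 1/4) = 1247 + 117/4 = 5105/4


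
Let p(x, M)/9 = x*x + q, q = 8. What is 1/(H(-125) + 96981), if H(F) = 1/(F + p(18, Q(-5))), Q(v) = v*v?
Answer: 2863/277656604 ≈ 1.0311e-5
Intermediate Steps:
Q(v) = v²
p(x, M) = 72 + 9*x² (p(x, M) = 9*(x*x + 8) = 9*(x² + 8) = 9*(8 + x²) = 72 + 9*x²)
H(F) = 1/(2988 + F) (H(F) = 1/(F + (72 + 9*18²)) = 1/(F + (72 + 9*324)) = 1/(F + (72 + 2916)) = 1/(F + 2988) = 1/(2988 + F))
1/(H(-125) + 96981) = 1/(1/(2988 - 125) + 96981) = 1/(1/2863 + 96981) = 1/(277656604/2863) = 2863/277656604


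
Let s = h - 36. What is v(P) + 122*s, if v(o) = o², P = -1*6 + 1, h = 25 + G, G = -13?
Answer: -2903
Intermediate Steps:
h = 12 (h = 25 - 13 = 12)
P = -5 (P = -6 + 1 = -5)
s = -24 (s = 12 - 36 = -24)
v(P) + 122*s = (-5)² + 122*(-24) = 25 - 2928 = -2903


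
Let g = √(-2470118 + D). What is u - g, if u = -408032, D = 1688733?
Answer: -408032 - I*√781385 ≈ -4.0803e+5 - 883.96*I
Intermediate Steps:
g = I*√781385 (g = √(-2470118 + 1688733) = √(-781385) = I*√781385 ≈ 883.96*I)
u - g = -408032 - I*√781385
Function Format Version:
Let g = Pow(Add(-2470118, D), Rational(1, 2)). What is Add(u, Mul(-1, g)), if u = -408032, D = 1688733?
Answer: Add(-408032, Mul(-1, I, Pow(781385, Rational(1, 2)))) ≈ Add(-4.0803e+5, Mul(-883.96, I))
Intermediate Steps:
g = Mul(I, Pow(781385, Rational(1, 2))) (g = Pow(Add(-2470118, 1688733), Rational(1, 2)) = Pow(-781385, Rational(1, 2)) = Mul(I, Pow(781385, Rational(1, 2))) ≈ Mul(883.96, I))
Add(u, Mul(-1, g)) = Add(-408032, Mul(-1, Mul(I, Pow(781385, Rational(1, 2))))) = Add(-408032, Mul(-1, I, Pow(781385, Rational(1, 2))))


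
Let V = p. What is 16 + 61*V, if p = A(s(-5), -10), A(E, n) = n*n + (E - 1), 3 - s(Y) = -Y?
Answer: 5933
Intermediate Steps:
s(Y) = 3 + Y (s(Y) = 3 - (-1)*Y = 3 + Y)
A(E, n) = -1 + E + n² (A(E, n) = n² + (-1 + E) = -1 + E + n²)
p = 97 (p = -1 + (3 - 5) + (-10)² = -1 - 2 + 100 = 97)
V = 97
16 + 61*V = 16 + 61*97 = 16 + 5917 = 5933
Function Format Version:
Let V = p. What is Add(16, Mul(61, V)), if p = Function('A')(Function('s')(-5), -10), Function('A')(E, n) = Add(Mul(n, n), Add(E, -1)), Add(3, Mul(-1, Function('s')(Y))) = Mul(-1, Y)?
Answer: 5933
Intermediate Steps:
Function('s')(Y) = Add(3, Y) (Function('s')(Y) = Add(3, Mul(-1, Mul(-1, Y))) = Add(3, Y))
Function('A')(E, n) = Add(-1, E, Pow(n, 2)) (Function('A')(E, n) = Add(Pow(n, 2), Add(-1, E)) = Add(-1, E, Pow(n, 2)))
p = 97 (p = Add(-1, Add(3, -5), Pow(-10, 2)) = Add(-1, -2, 100) = 97)
V = 97
Add(16, Mul(61, V)) = Add(16, Mul(61, 97)) = Add(16, 5917) = 5933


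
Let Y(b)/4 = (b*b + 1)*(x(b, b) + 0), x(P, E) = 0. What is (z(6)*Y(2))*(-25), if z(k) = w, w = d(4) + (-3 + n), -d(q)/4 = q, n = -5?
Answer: 0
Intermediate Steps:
d(q) = -4*q
w = -24 (w = -4*4 + (-3 - 5) = -16 - 8 = -24)
z(k) = -24
Y(b) = 0 (Y(b) = 4*((b*b + 1)*(0 + 0)) = 4*((b² + 1)*0) = 4*((1 + b²)*0) = 4*0 = 0)
(z(6)*Y(2))*(-25) = -24*0*(-25) = 0*(-25) = 0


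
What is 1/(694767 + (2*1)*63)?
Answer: 1/694893 ≈ 1.4391e-6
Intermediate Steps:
1/(694767 + (2*1)*63) = 1/(694767 + 2*63) = 1/(694767 + 126) = 1/694893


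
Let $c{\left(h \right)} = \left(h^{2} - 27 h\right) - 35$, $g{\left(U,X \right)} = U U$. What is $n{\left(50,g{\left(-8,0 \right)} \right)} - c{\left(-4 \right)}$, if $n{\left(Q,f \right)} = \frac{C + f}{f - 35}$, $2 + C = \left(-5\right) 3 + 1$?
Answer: $- \frac{2533}{29} \approx -87.345$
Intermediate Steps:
$C = -16$ ($C = -2 + \left(\left(-5\right) 3 + 1\right) = -2 + \left(-15 + 1\right) = -2 - 14 = -16$)
$g{\left(U,X \right)} = U^{2}$
$c{\left(h \right)} = -35 + h^{2} - 27 h$
$n{\left(Q,f \right)} = \frac{-16 + f}{-35 + f}$ ($n{\left(Q,f \right)} = \frac{-16 + f}{f - 35} = \frac{-16 + f}{-35 + f}$)
$n{\left(50,g{\left(-8,0 \right)} \right)} - c{\left(-4 \right)} = \frac{-16 + \left(-8\right)^{2}}{-35 + \left(-8\right)^{2}} - \left(-35 + \left(-4\right)^{2} - -108\right) = \frac{-16 + 64}{-35 + 64} - \left(-35 + 16 + 108\right) = \frac{1}{29} \cdot 48 - 89 = \frac{48}{29} - 89 = - \frac{2533}{29}$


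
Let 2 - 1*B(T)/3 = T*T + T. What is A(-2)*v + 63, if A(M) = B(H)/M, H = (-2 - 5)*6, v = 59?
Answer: 152283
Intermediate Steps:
H = -42 (H = -7*6 = -42)
B(T) = 6 - 3*T - 3*T**2 (B(T) = 6 - 3*(T*T + T) = 6 - 3*(T**2 + T) = 6 - 3*(T + T**2) = 6 + (-3*T - 3*T**2) = 6 - 3*T - 3*T**2)
A(M) = -5160/M (A(M) = (6 - 3*(-42) - 3*(-42)**2)/M = (6 + 126 - 3*1764)/M = (6 + 126 - 5292)/M = -5160/M)
A(-2)*v + 63 = -5160/(-2)*59 + 63 = -5160*(-1/2)*59 + 63 = 2580*59 + 63 = 152220 + 63 = 152283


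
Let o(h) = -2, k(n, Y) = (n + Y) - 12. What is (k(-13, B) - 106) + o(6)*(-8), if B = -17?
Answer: -132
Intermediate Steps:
k(n, Y) = -12 + Y + n (k(n, Y) = (Y + n) - 12 = -12 + Y + n)
(k(-13, B) - 106) + o(6)*(-8) = ((-12 - 17 - 13) - 106) - 2*(-8) = (-42 - 106) + 16 = -148 + 16 = -132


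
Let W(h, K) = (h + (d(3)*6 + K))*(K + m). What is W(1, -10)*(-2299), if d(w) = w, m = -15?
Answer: 517275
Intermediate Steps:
W(h, K) = (-15 + K)*(18 + K + h) (W(h, K) = (h + (3*6 + K))*(K - 15) = (h + (18 + K))*(-15 + K) = (18 + K + h)*(-15 + K) = (-15 + K)*(18 + K + h))
W(1, -10)*(-2299) = (-270 + (-10)² - 15*1 + 3*(-10) - 10*1)*(-2299) = (-270 + 100 - 15 - 30 - 10)*(-2299) = -225*(-2299) = 517275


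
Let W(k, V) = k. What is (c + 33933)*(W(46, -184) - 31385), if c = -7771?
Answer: -819890918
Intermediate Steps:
(c + 33933)*(W(46, -184) - 31385) = (-7771 + 33933)*(46 - 31385) = 26162*(-31339) = -819890918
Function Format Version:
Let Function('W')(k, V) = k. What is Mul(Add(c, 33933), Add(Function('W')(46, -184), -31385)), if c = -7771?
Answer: -819890918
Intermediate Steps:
Mul(Add(c, 33933), Add(Function('W')(46, -184), -31385)) = Mul(Add(-7771, 33933), Add(46, -31385)) = Mul(26162, -31339) = -819890918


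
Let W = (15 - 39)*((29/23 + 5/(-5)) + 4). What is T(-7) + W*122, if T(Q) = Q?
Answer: -287105/23 ≈ -12483.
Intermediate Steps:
W = -2352/23 (W = -24*((29*(1/23) + 5*(-⅕)) + 4) = -24*((29/23 - 1) + 4) = -24*(6/23 + 4) = -24*98/23 = -2352/23 ≈ -102.26)
T(-7) + W*122 = -7 - 2352/23*122 = -7 - 286944/23 = -287105/23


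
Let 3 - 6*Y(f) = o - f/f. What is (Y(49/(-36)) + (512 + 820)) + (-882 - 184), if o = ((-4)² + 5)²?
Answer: 1159/6 ≈ 193.17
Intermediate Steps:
o = 441 (o = (16 + 5)² = 21² = 441)
Y(f) = -437/6 (Y(f) = ½ - (441 - f/f)/6 = ½ - (441 - 1*1)/6 = ½ - (441 - 1)/6 = ½ - ⅙*440 = ½ - 220/3 = -437/6)
(Y(49/(-36)) + (512 + 820)) + (-882 - 184) = (-437/6 + (512 + 820)) + (-882 - 184) = (-437/6 + 1332) - 1066 = 7555/6 - 1066 = 1159/6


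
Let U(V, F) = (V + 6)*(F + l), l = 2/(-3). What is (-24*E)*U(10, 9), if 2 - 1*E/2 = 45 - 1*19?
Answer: 153600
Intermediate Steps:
l = -⅔ (l = 2*(-⅓) = -⅔ ≈ -0.66667)
U(V, F) = (6 + V)*(-⅔ + F) (U(V, F) = (V + 6)*(F - ⅔) = (6 + V)*(-⅔ + F))
E = -48 (E = 4 - 2*(45 - 1*19) = 4 - 2*(45 - 19) = 4 - 2*26 = 4 - 52 = -48)
(-24*E)*U(10, 9) = (-24*(-48))*(-4 + 6*9 - ⅔*10 + 9*10) = 1152*(-4 + 54 - 20/3 + 90) = 1152*(400/3) = 153600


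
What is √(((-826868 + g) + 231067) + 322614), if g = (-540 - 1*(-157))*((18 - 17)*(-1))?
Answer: 2*I*√68201 ≈ 522.31*I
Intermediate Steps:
g = 383 (g = (-540 + 157)*(1*(-1)) = -383*(-1) = 383)
√(((-826868 + g) + 231067) + 322614) = √(((-826868 + 383) + 231067) + 322614) = √((-826485 + 231067) + 322614) = √(-595418 + 322614) = √(-272804) = 2*I*√68201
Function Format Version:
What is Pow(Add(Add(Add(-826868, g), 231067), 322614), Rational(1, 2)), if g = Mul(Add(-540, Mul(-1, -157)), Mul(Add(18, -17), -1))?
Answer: Mul(2, I, Pow(68201, Rational(1, 2))) ≈ Mul(522.31, I)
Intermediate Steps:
g = 383 (g = Mul(Add(-540, 157), Mul(1, -1)) = Mul(-383, -1) = 383)
Pow(Add(Add(Add(-826868, g), 231067), 322614), Rational(1, 2)) = Pow(Add(Add(Add(-826868, 383), 231067), 322614), Rational(1, 2)) = Pow(Add(Add(-826485, 231067), 322614), Rational(1, 2)) = Pow(Add(-595418, 322614), Rational(1, 2)) = Pow(-272804, Rational(1, 2)) = Mul(2, I, Pow(68201, Rational(1, 2)))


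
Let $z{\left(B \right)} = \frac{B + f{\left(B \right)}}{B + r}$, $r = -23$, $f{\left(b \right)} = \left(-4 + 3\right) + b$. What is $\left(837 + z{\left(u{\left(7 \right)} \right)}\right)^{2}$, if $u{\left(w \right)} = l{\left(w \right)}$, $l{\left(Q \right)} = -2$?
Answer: $\frac{17522596}{25} \approx 7.009 \cdot 10^{5}$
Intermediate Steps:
$f{\left(b \right)} = -1 + b$
$u{\left(w \right)} = -2$
$z{\left(B \right)} = \frac{-1 + 2 B}{-23 + B}$ ($z{\left(B \right)} = \frac{B + \left(-1 + B\right)}{B - 23} = \frac{-1 + 2 B}{-23 + B}$)
$\left(837 + z{\left(u{\left(7 \right)} \right)}\right)^{2} = \left(837 + \frac{-1 + 2 \left(-2\right)}{-23 - 2}\right)^{2} = \left(837 + \frac{-1 - 4}{-25}\right)^{2} = \left(837 - - \frac{1}{5}\right)^{2} = \left(837 + \frac{1}{5}\right)^{2} = \left(\frac{4186}{5}\right)^{2} = \frac{17522596}{25}$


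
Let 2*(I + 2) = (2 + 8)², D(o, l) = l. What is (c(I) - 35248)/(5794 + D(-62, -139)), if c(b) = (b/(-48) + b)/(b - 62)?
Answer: -37963/6090 ≈ -6.2337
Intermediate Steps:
I = 48 (I = -2 + (2 + 8)²/2 = -2 + (½)*10² = -2 + (½)*100 = -2 + 50 = 48)
c(b) = 47*b/(48*(-62 + b)) (c(b) = (b*(-1/48) + b)/(-62 + b) = (-b/48 + b)/(-62 + b) = (47*b/48)/(-62 + b) = 47*b/(48*(-62 + b)))
(c(I) - 35248)/(5794 + D(-62, -139)) = ((47/48)*48/(-62 + 48) - 35248)/(5794 - 139) = ((47/48)*48/(-14) - 35248)/5655 = ((47/48)*48*(-1/14) - 35248)*(1/5655) = (-47/14 - 35248)*(1/5655) = -493519/14*1/5655 = -37963/6090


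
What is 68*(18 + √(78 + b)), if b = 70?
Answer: 1224 + 136*√37 ≈ 2051.3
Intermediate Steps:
68*(18 + √(78 + b)) = 68*(18 + √(78 + 70)) = 68*(18 + √148) = 68*(18 + 2*√37) = 1224 + 136*√37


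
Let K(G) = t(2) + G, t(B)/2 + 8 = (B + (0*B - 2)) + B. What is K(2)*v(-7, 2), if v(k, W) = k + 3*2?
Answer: 10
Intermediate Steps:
t(B) = -20 + 4*B (t(B) = -16 + 2*((B + (0*B - 2)) + B) = -16 + 2*((B + (0 - 2)) + B) = -16 + 2*((B - 2) + B) = -16 + 2*((-2 + B) + B) = -16 + 2*(-2 + 2*B) = -16 + (-4 + 4*B) = -20 + 4*B)
K(G) = -12 + G (K(G) = (-20 + 4*2) + G = (-20 + 8) + G = -12 + G)
v(k, W) = 6 + k (v(k, W) = k + 6 = 6 + k)
K(2)*v(-7, 2) = (-12 + 2)*(6 - 7) = -10*(-1) = 10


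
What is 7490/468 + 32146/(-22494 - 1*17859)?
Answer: 47866607/3147534 ≈ 15.208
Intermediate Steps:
7490/468 + 32146/(-22494 - 1*17859) = 7490*(1/468) + 32146/(-22494 - 17859) = 3745/234 + 32146/(-40353) = 3745/234 + 32146*(-1/40353) = 3745/234 - 32146/40353 = 47866607/3147534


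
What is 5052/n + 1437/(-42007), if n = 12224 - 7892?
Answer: 17166190/15164527 ≈ 1.1320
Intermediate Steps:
n = 4332
5052/n + 1437/(-42007) = 5052/4332 + 1437/(-42007) = 5052*(1/4332) + 1437*(-1/42007) = 421/361 - 1437/42007 = 17166190/15164527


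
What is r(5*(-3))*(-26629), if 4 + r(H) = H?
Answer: 505951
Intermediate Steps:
r(H) = -4 + H
r(5*(-3))*(-26629) = (-4 + 5*(-3))*(-26629) = (-4 - 15)*(-26629) = -19*(-26629) = 505951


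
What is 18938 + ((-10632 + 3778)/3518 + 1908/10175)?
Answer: 338917496297/17897825 ≈ 18936.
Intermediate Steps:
18938 + ((-10632 + 3778)/3518 + 1908/10175) = 18938 + (-6854*1/3518 + 1908*(1/10175)) = 18938 + (-3427/1759 + 1908/10175) = 18938 - 31513553/17897825 = 338917496297/17897825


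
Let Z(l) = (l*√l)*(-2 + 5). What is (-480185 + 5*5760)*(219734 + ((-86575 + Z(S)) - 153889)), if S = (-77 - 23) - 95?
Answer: 9357211050 + 264060225*I*√195 ≈ 9.3572e+9 + 3.6874e+9*I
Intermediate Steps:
S = -195 (S = -100 - 95 = -195)
Z(l) = 3*l^(3/2) (Z(l) = l^(3/2)*3 = 3*l^(3/2))
(-480185 + 5*5760)*(219734 + ((-86575 + Z(S)) - 153889)) = (-480185 + 5*5760)*(219734 + ((-86575 + 3*(-195)^(3/2)) - 153889)) = (-480185 + 28800)*(219734 + ((-86575 + 3*(-195*I*√195)) - 153889)) = -451385*(219734 + ((-86575 - 585*I*√195) - 153889)) = -451385*(219734 + (-240464 - 585*I*√195)) = -451385*(-20730 - 585*I*√195) = 9357211050 + 264060225*I*√195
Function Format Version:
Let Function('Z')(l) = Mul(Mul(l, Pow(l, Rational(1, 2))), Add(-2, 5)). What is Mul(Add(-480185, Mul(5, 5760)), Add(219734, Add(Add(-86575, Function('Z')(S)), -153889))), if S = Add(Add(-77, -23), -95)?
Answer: Add(9357211050, Mul(264060225, I, Pow(195, Rational(1, 2)))) ≈ Add(9.3572e+9, Mul(3.6874e+9, I))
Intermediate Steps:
S = -195 (S = Add(-100, -95) = -195)
Function('Z')(l) = Mul(3, Pow(l, Rational(3, 2))) (Function('Z')(l) = Mul(Pow(l, Rational(3, 2)), 3) = Mul(3, Pow(l, Rational(3, 2))))
Mul(Add(-480185, Mul(5, 5760)), Add(219734, Add(Add(-86575, Function('Z')(S)), -153889))) = Mul(Add(-480185, Mul(5, 5760)), Add(219734, Add(Add(-86575, Mul(3, Pow(-195, Rational(3, 2)))), -153889))) = Mul(Add(-480185, 28800), Add(219734, Add(Add(-86575, Mul(3, Mul(-195, I, Pow(195, Rational(1, 2))))), -153889))) = Mul(-451385, Add(219734, Add(Add(-86575, Mul(-585, I, Pow(195, Rational(1, 2)))), -153889))) = Mul(-451385, Add(219734, Add(-240464, Mul(-585, I, Pow(195, Rational(1, 2)))))) = Mul(-451385, Add(-20730, Mul(-585, I, Pow(195, Rational(1, 2))))) = Add(9357211050, Mul(264060225, I, Pow(195, Rational(1, 2))))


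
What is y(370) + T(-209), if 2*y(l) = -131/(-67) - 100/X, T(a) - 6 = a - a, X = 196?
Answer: 22070/3283 ≈ 6.7225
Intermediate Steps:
T(a) = 6 (T(a) = 6 + (a - a) = 6 + 0 = 6)
y(l) = 2372/3283 (y(l) = (-131/(-67) - 100/196)/2 = (-131*(-1/67) - 100*1/196)/2 = (131/67 - 25/49)/2 = (½)*(4744/3283) = 2372/3283)
y(370) + T(-209) = 2372/3283 + 6 = 22070/3283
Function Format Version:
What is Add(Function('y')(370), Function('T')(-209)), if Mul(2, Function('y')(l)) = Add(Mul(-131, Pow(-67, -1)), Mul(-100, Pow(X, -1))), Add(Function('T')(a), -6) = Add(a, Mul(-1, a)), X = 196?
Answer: Rational(22070, 3283) ≈ 6.7225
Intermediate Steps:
Function('T')(a) = 6 (Function('T')(a) = Add(6, Add(a, Mul(-1, a))) = Add(6, 0) = 6)
Function('y')(l) = Rational(2372, 3283) (Function('y')(l) = Mul(Rational(1, 2), Add(Mul(-131, Pow(-67, -1)), Mul(-100, Pow(196, -1)))) = Mul(Rational(1, 2), Add(Mul(-131, Rational(-1, 67)), Mul(-100, Rational(1, 196)))) = Mul(Rational(1, 2), Add(Rational(131, 67), Rational(-25, 49))) = Mul(Rational(1, 2), Rational(4744, 3283)) = Rational(2372, 3283))
Add(Function('y')(370), Function('T')(-209)) = Add(Rational(2372, 3283), 6) = Rational(22070, 3283)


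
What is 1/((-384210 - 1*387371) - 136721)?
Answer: -1/908302 ≈ -1.1010e-6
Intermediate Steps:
1/((-384210 - 1*387371) - 136721) = 1/((-384210 - 387371) - 136721) = 1/(-771581 - 136721) = 1/(-908302) = -1/908302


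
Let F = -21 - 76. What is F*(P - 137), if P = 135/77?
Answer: 1010158/77 ≈ 13119.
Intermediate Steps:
F = -97
P = 135/77 (P = 135*(1/77) = 135/77 ≈ 1.7532)
F*(P - 137) = -97*(135/77 - 137) = -97*(-10414/77) = 1010158/77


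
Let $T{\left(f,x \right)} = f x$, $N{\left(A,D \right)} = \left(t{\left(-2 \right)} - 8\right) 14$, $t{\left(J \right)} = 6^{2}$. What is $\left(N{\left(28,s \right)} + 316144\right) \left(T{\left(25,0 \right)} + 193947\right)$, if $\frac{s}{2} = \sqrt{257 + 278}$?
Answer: $61391207592$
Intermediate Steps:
$t{\left(J \right)} = 36$
$s = 2 \sqrt{535}$ ($s = 2 \sqrt{257 + 278} = 2 \sqrt{535} \approx 46.26$)
$N{\left(A,D \right)} = 392$ ($N{\left(A,D \right)} = \left(36 - 8\right) 14 = 28 \cdot 14 = 392$)
$\left(N{\left(28,s \right)} + 316144\right) \left(T{\left(25,0 \right)} + 193947\right) = \left(392 + 316144\right) \left(25 \cdot 0 + 193947\right) = 316536 \left(0 + 193947\right) = 316536 \cdot 193947 = 61391207592$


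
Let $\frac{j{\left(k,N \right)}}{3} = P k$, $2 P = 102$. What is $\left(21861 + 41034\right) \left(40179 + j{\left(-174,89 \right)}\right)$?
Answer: $852667515$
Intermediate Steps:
$P = 51$ ($P = \frac{1}{2} \cdot 102 = 51$)
$j{\left(k,N \right)} = 153 k$ ($j{\left(k,N \right)} = 3 \cdot 51 k = 153 k$)
$\left(21861 + 41034\right) \left(40179 + j{\left(-174,89 \right)}\right) = \left(21861 + 41034\right) \left(40179 + 153 \left(-174\right)\right) = 62895 \left(40179 - 26622\right) = 62895 \cdot 13557 = 852667515$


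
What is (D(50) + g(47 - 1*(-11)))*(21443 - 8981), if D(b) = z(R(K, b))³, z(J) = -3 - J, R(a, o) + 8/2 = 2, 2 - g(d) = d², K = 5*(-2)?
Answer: -41909706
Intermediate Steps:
K = -10
g(d) = 2 - d²
R(a, o) = -2 (R(a, o) = -4 + 2 = -2)
D(b) = -1 (D(b) = (-3 - 1*(-2))³ = (-3 + 2)³ = (-1)³ = -1)
(D(50) + g(47 - 1*(-11)))*(21443 - 8981) = (-1 + (2 - (47 - 1*(-11))²))*(21443 - 8981) = (-1 + (2 - (47 + 11)²))*12462 = (-1 + (2 - 1*58²))*12462 = (-1 + (2 - 1*3364))*12462 = (-1 + (2 - 3364))*12462 = (-1 - 3362)*12462 = -3363*12462 = -41909706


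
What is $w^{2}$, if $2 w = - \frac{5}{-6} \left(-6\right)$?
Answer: $\frac{25}{4} \approx 6.25$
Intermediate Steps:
$w = - \frac{5}{2}$ ($w = \frac{- \frac{5}{-6} \left(-6\right)}{2} = \frac{\left(-5\right) \left(- \frac{1}{6}\right) \left(-6\right)}{2} = \frac{\frac{5}{6} \left(-6\right)}{2} = \frac{1}{2} \left(-5\right) = - \frac{5}{2} \approx -2.5$)
$w^{2} = \left(- \frac{5}{2}\right)^{2} = \frac{25}{4}$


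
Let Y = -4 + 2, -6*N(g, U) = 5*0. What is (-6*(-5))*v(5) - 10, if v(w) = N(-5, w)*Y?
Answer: -10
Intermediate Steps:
N(g, U) = 0 (N(g, U) = -5*0/6 = -⅙*0 = 0)
Y = -2
v(w) = 0 (v(w) = 0*(-2) = 0)
(-6*(-5))*v(5) - 10 = -6*(-5)*0 - 10 = 30*0 - 10 = 0 - 10 = -10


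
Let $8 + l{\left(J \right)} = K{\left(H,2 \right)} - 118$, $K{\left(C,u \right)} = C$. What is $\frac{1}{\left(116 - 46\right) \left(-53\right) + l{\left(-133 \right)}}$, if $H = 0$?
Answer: $- \frac{1}{3836} \approx -0.00026069$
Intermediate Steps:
$l{\left(J \right)} = -126$ ($l{\left(J \right)} = -8 + \left(0 - 118\right) = -8 - 118 = -126$)
$\frac{1}{\left(116 - 46\right) \left(-53\right) + l{\left(-133 \right)}} = \frac{1}{\left(116 - 46\right) \left(-53\right) - 126} = \frac{1}{70 \left(-53\right) - 126} = \frac{1}{-3710 - 126} = \frac{1}{-3836} = - \frac{1}{3836}$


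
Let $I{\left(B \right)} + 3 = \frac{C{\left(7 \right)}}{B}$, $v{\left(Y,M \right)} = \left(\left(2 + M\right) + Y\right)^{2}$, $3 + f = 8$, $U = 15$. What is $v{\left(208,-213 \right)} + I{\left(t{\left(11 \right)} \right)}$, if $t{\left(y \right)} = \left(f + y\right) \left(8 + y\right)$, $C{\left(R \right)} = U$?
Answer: $\frac{1839}{304} \approx 6.0493$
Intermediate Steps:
$f = 5$ ($f = -3 + 8 = 5$)
$v{\left(Y,M \right)} = \left(2 + M + Y\right)^{2}$
$C{\left(R \right)} = 15$
$t{\left(y \right)} = \left(5 + y\right) \left(8 + y\right)$
$I{\left(B \right)} = -3 + \frac{15}{B}$
$v{\left(208,-213 \right)} + I{\left(t{\left(11 \right)} \right)} = \left(2 - 213 + 208\right)^{2} - \left(3 - \frac{15}{40 + 11^{2} + 13 \cdot 11}\right) = \left(-3\right)^{2} - \left(3 - \frac{15}{40 + 121 + 143}\right) = 9 - \left(3 - \frac{15}{304}\right) = 9 + \left(-3 + 15 \cdot \frac{1}{304}\right) = 9 + \left(-3 + \frac{15}{304}\right) = 9 - \frac{897}{304} = \frac{1839}{304}$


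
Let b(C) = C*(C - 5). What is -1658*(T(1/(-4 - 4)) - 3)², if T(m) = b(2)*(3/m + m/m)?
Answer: -30217050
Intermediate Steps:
b(C) = C*(-5 + C)
T(m) = -6 - 18/m (T(m) = (2*(-5 + 2))*(3/m + m/m) = (2*(-3))*(3/m + 1) = -6*(1 + 3/m) = -6 - 18/m)
-1658*(T(1/(-4 - 4)) - 3)² = -1658*((-6 - 18/(1/(-4 - 4))) - 3)² = -1658*((-6 - 18/(1/(-8))) - 3)² = -1658*((-6 - 18/(-⅛)) - 3)² = -1658*((-6 - 18*(-8)) - 3)² = -1658*((-6 + 144) - 3)² = -1658*(138 - 3)² = -1658*135² = -1658*18225 = -30217050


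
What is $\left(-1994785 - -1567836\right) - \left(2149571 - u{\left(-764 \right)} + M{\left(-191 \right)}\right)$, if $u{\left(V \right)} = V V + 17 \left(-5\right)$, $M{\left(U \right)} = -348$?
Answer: $-1992561$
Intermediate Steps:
$u{\left(V \right)} = -85 + V^{2}$ ($u{\left(V \right)} = V^{2} - 85 = -85 + V^{2}$)
$\left(-1994785 - -1567836\right) - \left(2149571 - u{\left(-764 \right)} + M{\left(-191 \right)}\right) = \left(-1994785 - -1567836\right) - 1565612 = \left(-1994785 + 1567836\right) + \left(-2149571 + \left(\left(-85 + 583696\right) + 348\right)\right) = -426949 + \left(-2149571 + \left(583611 + 348\right)\right) = -426949 + \left(-2149571 + 583959\right) = -426949 - 1565612 = -1992561$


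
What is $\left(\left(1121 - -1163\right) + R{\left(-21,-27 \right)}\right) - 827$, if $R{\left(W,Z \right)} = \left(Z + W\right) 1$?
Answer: $1409$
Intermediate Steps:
$R{\left(W,Z \right)} = W + Z$ ($R{\left(W,Z \right)} = \left(W + Z\right) 1 = W + Z$)
$\left(\left(1121 - -1163\right) + R{\left(-21,-27 \right)}\right) - 827 = \left(\left(1121 - -1163\right) - 48\right) - 827 = \left(\left(1121 + 1163\right) - 48\right) - 827 = \left(2284 - 48\right) - 827 = 2236 - 827 = 1409$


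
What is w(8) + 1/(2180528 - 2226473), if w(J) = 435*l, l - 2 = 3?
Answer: 99930374/45945 ≈ 2175.0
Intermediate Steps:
l = 5 (l = 2 + 3 = 5)
w(J) = 2175 (w(J) = 435*5 = 2175)
w(8) + 1/(2180528 - 2226473) = 2175 + 1/(2180528 - 2226473) = 2175 + 1/(-45945) = 2175 - 1/45945 = 99930374/45945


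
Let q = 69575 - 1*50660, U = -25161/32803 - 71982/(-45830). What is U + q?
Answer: 14218645340133/751680745 ≈ 18916.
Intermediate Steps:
U = 604048458/751680745 (U = -25161*1/32803 - 71982*(-1/45830) = -25161/32803 + 35991/22915 = 604048458/751680745 ≈ 0.80360)
q = 18915 (q = 69575 - 50660 = 18915)
U + q = 604048458/751680745 + 18915 = 14218645340133/751680745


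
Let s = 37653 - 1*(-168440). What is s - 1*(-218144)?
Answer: 424237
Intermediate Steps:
s = 206093 (s = 37653 + 168440 = 206093)
s - 1*(-218144) = 206093 - 1*(-218144) = 206093 + 218144 = 424237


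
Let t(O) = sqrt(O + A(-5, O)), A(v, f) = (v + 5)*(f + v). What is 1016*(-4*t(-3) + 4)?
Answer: 4064 - 4064*I*sqrt(3) ≈ 4064.0 - 7039.1*I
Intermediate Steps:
A(v, f) = (5 + v)*(f + v)
t(O) = sqrt(O) (t(O) = sqrt(O + ((-5)**2 + 5*O + 5*(-5) + O*(-5))) = sqrt(O + (25 + 5*O - 25 - 5*O)) = sqrt(O + 0) = sqrt(O))
1016*(-4*t(-3) + 4) = 1016*(-4*I*sqrt(3) + 4) = 1016*(4 - 4*I*sqrt(3)) = 4064 - 4064*I*sqrt(3)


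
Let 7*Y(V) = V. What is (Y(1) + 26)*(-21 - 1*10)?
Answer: -5673/7 ≈ -810.43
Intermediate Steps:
Y(V) = V/7
(Y(1) + 26)*(-21 - 1*10) = ((⅐)*1 + 26)*(-21 - 1*10) = (⅐ + 26)*(-21 - 10) = (183/7)*(-31) = -5673/7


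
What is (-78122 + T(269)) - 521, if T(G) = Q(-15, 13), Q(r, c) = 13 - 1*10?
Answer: -78640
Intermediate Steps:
Q(r, c) = 3 (Q(r, c) = 13 - 10 = 3)
T(G) = 3
(-78122 + T(269)) - 521 = (-78122 + 3) - 521 = -78119 - 521 = -78640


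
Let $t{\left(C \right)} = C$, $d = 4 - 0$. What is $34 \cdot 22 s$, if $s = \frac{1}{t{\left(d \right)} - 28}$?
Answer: $- \frac{187}{6} \approx -31.167$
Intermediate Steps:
$d = 4$ ($d = 4 + 0 = 4$)
$s = - \frac{1}{24}$ ($s = \frac{1}{4 - 28} = \frac{1}{-24} = - \frac{1}{24} \approx -0.041667$)
$34 \cdot 22 s = 34 \cdot 22 \left(- \frac{1}{24}\right) = 748 \left(- \frac{1}{24}\right) = - \frac{187}{6}$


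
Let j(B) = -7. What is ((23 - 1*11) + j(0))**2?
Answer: 25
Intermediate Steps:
((23 - 1*11) + j(0))**2 = ((23 - 1*11) - 7)**2 = ((23 - 11) - 7)**2 = (12 - 7)**2 = 5**2 = 25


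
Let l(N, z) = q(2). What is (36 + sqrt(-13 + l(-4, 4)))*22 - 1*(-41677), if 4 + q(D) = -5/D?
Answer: 42469 + 11*I*sqrt(78) ≈ 42469.0 + 97.149*I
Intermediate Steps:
q(D) = -4 - 5/D
l(N, z) = -13/2 (l(N, z) = -4 - 5/2 = -13/2)
(36 + sqrt(-13 + l(-4, 4)))*22 - 1*(-41677) = (36 + sqrt(-13 - 13/2))*22 - 1*(-41677) = (36 + sqrt(-39/2))*22 + 41677 = (36 + I*sqrt(78)/2)*22 + 41677 = (792 + 11*I*sqrt(78)) + 41677 = 42469 + 11*I*sqrt(78)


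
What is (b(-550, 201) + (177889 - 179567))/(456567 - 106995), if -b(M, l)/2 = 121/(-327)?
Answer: -137116/28577511 ≈ -0.0047980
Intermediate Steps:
b(M, l) = 242/327 (b(M, l) = -242/(-327) = -242*(-1)/327 = -2*(-121/327) = 242/327)
(b(-550, 201) + (177889 - 179567))/(456567 - 106995) = (242/327 + (177889 - 179567))/(456567 - 106995) = (242/327 - 1678)/349572 = -548464/327*1/349572 = -137116/28577511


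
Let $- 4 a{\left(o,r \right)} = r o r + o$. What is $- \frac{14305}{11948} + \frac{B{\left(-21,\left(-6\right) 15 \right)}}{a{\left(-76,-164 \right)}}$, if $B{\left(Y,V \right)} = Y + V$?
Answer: $- \frac{7311796343}{6105941764} \approx -1.1975$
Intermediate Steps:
$a{\left(o,r \right)} = - \frac{o}{4} - \frac{o r^{2}}{4}$ ($a{\left(o,r \right)} = - \frac{r o r + o}{4} = - \frac{o r r + o}{4} = - \frac{o r^{2} + o}{4} = - \frac{o + o r^{2}}{4} = - \frac{o}{4} - \frac{o r^{2}}{4}$)
$B{\left(Y,V \right)} = V + Y$
$- \frac{14305}{11948} + \frac{B{\left(-21,\left(-6\right) 15 \right)}}{a{\left(-76,-164 \right)}} = - \frac{14305}{11948} + \frac{\left(-6\right) 15 - 21}{\left(- \frac{1}{4}\right) \left(-76\right) \left(1 + \left(-164\right)^{2}\right)} = \left(-14305\right) \frac{1}{11948} + \frac{-90 - 21}{\left(- \frac{1}{4}\right) \left(-76\right) \left(1 + 26896\right)} = - \frac{14305}{11948} - \frac{111}{\left(- \frac{1}{4}\right) \left(-76\right) 26897} = - \frac{14305}{11948} - \frac{111}{511043} = - \frac{7311796343}{6105941764}$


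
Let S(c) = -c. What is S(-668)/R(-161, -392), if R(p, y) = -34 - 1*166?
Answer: -167/50 ≈ -3.3400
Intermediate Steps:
R(p, y) = -200 (R(p, y) = -34 - 166 = -200)
S(-668)/R(-161, -392) = -1*(-668)/(-200) = 668*(-1/200) = -167/50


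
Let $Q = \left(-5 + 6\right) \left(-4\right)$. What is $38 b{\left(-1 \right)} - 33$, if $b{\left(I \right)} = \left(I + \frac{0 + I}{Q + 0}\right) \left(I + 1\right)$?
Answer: $-33$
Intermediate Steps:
$Q = -4$ ($Q = 1 \left(-4\right) = -4$)
$b{\left(I \right)} = \frac{3 I \left(1 + I\right)}{4}$ ($b{\left(I \right)} = \left(I + \frac{0 + I}{-4 + 0}\right) \left(I + 1\right) = \left(I + \frac{I}{-4}\right) \left(1 + I\right) = \left(I + I \left(- \frac{1}{4}\right)\right) \left(1 + I\right) = \left(I - \frac{I}{4}\right) \left(1 + I\right) = \frac{3 I}{4} \left(1 + I\right) = \frac{3 I \left(1 + I\right)}{4}$)
$38 b{\left(-1 \right)} - 33 = 38 \cdot \frac{3}{4} \left(-1\right) \left(1 - 1\right) - 33 = 38 \cdot \frac{3}{4} \left(-1\right) 0 - 33 = 38 \cdot 0 - 33 = 0 - 33 = -33$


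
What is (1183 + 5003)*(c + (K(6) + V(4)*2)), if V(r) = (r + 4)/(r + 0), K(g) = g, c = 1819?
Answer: 11314194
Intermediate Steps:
V(r) = (4 + r)/r
(1183 + 5003)*(c + (K(6) + V(4)*2)) = (1183 + 5003)*(1819 + (6 + ((4 + 4)/4)*2)) = 6186*(1819 + (6 + ((1/4)*8)*2)) = 6186*(1819 + (6 + 2*2)) = 6186*(1819 + (6 + 4)) = 6186*(1819 + 10) = 6186*1829 = 11314194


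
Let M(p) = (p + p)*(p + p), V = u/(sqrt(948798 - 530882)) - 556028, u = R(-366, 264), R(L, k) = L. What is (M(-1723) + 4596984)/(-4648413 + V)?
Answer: -895667454580968410/282993972947065891 + 301435770*sqrt(104479)/282993972947065891 ≈ -3.1650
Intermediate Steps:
u = -366
V = -556028 - 183*sqrt(104479)/104479 (V = -366/sqrt(948798 - 530882) - 556028 = -366*sqrt(104479)/208958 - 556028 = -183*sqrt(104479)/104479 - 556028 = -556028 - 183*sqrt(104479)/104479 ≈ -5.5603e+5)
M(p) = 4*p**2 (M(p) = (2*p)*(2*p) = 4*p**2)
(M(-1723) + 4596984)/(-4648413 + V) = (4*(-1723)**2 + 4596984)/(-4648413 + (-556028 - 183*sqrt(104479)/104479)) = (4*2968729 + 4596984)/(-5204441 - 183*sqrt(104479)/104479) = (11874916 + 4596984)/(-5204441 - 183*sqrt(104479)/104479) = 16471900/(-5204441 - 183*sqrt(104479)/104479)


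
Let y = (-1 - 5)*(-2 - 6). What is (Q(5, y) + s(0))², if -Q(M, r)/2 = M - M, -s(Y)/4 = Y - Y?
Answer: 0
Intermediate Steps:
s(Y) = 0 (s(Y) = -4*(Y - Y) = -4*0 = 0)
y = 48 (y = -6*(-8) = 48)
Q(M, r) = 0 (Q(M, r) = -2*(M - M) = -2*0 = 0)
(Q(5, y) + s(0))² = (0 + 0)² = 0² = 0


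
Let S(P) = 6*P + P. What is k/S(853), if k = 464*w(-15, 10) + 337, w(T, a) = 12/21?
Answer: 4215/41797 ≈ 0.10084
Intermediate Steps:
w(T, a) = 4/7 (w(T, a) = 12*(1/21) = 4/7)
S(P) = 7*P
k = 4215/7 (k = 464*(4/7) + 337 = 1856/7 + 337 = 4215/7 ≈ 602.14)
k/S(853) = 4215/(7*((7*853))) = (4215/7)/5971 = (4215/7)*(1/5971) = 4215/41797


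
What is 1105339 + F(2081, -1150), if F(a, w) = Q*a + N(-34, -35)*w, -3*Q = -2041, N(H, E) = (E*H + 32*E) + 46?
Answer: 7163138/3 ≈ 2.3877e+6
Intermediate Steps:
N(H, E) = 46 + 32*E + E*H (N(H, E) = (32*E + E*H) + 46 = 46 + 32*E + E*H)
Q = 2041/3 (Q = -1/3*(-2041) = 2041/3 ≈ 680.33)
F(a, w) = 116*w + 2041*a/3 (F(a, w) = 2041*a/3 + (46 + 32*(-35) - 35*(-34))*w = 2041*a/3 + (46 - 1120 + 1190)*w = 2041*a/3 + 116*w = 116*w + 2041*a/3)
1105339 + F(2081, -1150) = 1105339 + (116*(-1150) + (2041/3)*2081) = 1105339 + (-133400 + 4247321/3) = 1105339 + 3847121/3 = 7163138/3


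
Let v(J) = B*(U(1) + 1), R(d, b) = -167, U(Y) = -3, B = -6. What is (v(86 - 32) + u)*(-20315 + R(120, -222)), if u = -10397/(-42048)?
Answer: -5273838493/21024 ≈ -2.5085e+5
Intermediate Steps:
u = 10397/42048 (u = -10397*(-1/42048) = 10397/42048 ≈ 0.24727)
v(J) = 12 (v(J) = -6*(-3 + 1) = -6*(-2) = 12)
(v(86 - 32) + u)*(-20315 + R(120, -222)) = (12 + 10397/42048)*(-20315 - 167) = (514973/42048)*(-20482) = -5273838493/21024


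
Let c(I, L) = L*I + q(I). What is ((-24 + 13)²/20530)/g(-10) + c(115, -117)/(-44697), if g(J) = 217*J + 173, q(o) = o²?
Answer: 9424225963/1832505931770 ≈ 0.0051428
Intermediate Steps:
g(J) = 173 + 217*J
c(I, L) = I² + I*L (c(I, L) = L*I + I² = I*L + I² = I² + I*L)
((-24 + 13)²/20530)/g(-10) + c(115, -117)/(-44697) = ((-24 + 13)²/20530)/(173 + 217*(-10)) + (115*(115 - 117))/(-44697) = ((-11)²*(1/20530))/(173 - 2170) + (115*(-2))*(-1/44697) = (121*(1/20530))/(-1997) - 230*(-1/44697) = (121/20530)*(-1/1997) + 230/44697 = -121/40998410 + 230/44697 = 9424225963/1832505931770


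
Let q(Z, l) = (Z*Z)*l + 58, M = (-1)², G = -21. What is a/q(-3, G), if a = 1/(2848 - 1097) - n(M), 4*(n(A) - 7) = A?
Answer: 50775/917524 ≈ 0.055339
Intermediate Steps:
M = 1
n(A) = 7 + A/4
q(Z, l) = 58 + l*Z² (q(Z, l) = Z²*l + 58 = l*Z² + 58 = 58 + l*Z²)
a = -50775/7004 (a = 1/(2848 - 1097) - (7 + (¼)*1) = 1/1751 - (7 + ¼) = 1/1751 - 1*29/4 = 1/1751 - 29/4 = -50775/7004 ≈ -7.2494)
a/q(-3, G) = -50775/(7004*(58 - 21*(-3)²)) = -50775/(7004*(58 - 21*9)) = -50775/(7004*(58 - 189)) = -50775/7004/(-131) = -50775/7004*(-1/131) = 50775/917524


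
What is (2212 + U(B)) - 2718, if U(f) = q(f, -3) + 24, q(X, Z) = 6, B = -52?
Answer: -476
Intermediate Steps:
U(f) = 30 (U(f) = 6 + 24 = 30)
(2212 + U(B)) - 2718 = (2212 + 30) - 2718 = 2242 - 2718 = -476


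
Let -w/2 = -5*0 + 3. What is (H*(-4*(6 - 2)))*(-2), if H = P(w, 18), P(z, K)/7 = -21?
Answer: -4704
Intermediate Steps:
w = -6 (w = -2*(-5*0 + 3) = -2*(0 + 3) = -2*3 = -6)
P(z, K) = -147 (P(z, K) = 7*(-21) = -147)
H = -147
(H*(-4*(6 - 2)))*(-2) = -(-588)*(6 - 2)*(-2) = -(-588)*4*(-2) = -147*(-16)*(-2) = 2352*(-2) = -4704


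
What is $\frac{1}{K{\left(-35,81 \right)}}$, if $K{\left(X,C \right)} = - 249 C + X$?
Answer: $- \frac{1}{20204} \approx -4.9495 \cdot 10^{-5}$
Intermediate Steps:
$K{\left(X,C \right)} = X - 249 C$
$\frac{1}{K{\left(-35,81 \right)}} = \frac{1}{-35 - 20169} = \frac{1}{-20204} = - \frac{1}{20204}$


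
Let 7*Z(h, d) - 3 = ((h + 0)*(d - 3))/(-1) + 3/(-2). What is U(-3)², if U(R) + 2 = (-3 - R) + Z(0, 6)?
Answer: 625/196 ≈ 3.1888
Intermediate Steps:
Z(h, d) = 3/14 - h*(-3 + d)/7 (Z(h, d) = 3/7 + (((h + 0)*(d - 3))/(-1) + 3/(-2))/7 = 3/7 + ((h*(-3 + d))*(-1) + 3*(-½))/7 = 3/7 + (-h*(-3 + d) - 3/2)/7 = 3/7 + (-3/2 - h*(-3 + d))/7 = 3/7 + (-3/14 - h*(-3 + d)/7) = 3/14 - h*(-3 + d)/7)
U(R) = -67/14 - R (U(R) = -2 + ((-3 - R) + (3/14 + (3/7)*0 - ⅐*6*0)) = -2 + ((-3 - R) + (3/14 + 0 + 0)) = -2 + ((-3 - R) + 3/14) = -2 + (-39/14 - R) = -67/14 - R)
U(-3)² = (-67/14 - 1*(-3))² = (-67/14 + 3)² = (-25/14)² = 625/196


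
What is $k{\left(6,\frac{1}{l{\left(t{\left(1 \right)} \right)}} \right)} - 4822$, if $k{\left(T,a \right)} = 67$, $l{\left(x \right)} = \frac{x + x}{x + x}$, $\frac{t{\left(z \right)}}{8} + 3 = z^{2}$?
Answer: $-4755$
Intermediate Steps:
$t{\left(z \right)} = -24 + 8 z^{2}$
$l{\left(x \right)} = 1$ ($l{\left(x \right)} = \frac{2 x}{2 x} = 2 x \frac{1}{2 x} = 1$)
$k{\left(6,\frac{1}{l{\left(t{\left(1 \right)} \right)}} \right)} - 4822 = 67 - 4822 = -4755$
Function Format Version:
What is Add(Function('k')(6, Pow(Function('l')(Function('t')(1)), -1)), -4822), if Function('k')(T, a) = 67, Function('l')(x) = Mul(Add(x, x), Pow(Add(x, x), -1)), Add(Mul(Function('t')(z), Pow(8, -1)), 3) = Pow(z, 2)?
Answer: -4755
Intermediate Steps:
Function('t')(z) = Add(-24, Mul(8, Pow(z, 2)))
Function('l')(x) = 1 (Function('l')(x) = Mul(Mul(2, x), Pow(Mul(2, x), -1)) = Mul(Mul(2, x), Mul(Rational(1, 2), Pow(x, -1))) = 1)
Add(Function('k')(6, Pow(Function('l')(Function('t')(1)), -1)), -4822) = Add(67, -4822) = -4755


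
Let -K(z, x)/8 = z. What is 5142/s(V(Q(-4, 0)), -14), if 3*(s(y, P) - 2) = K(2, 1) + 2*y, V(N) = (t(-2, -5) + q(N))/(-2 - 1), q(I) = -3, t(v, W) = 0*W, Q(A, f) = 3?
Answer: -7713/4 ≈ -1928.3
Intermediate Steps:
t(v, W) = 0
K(z, x) = -8*z
V(N) = 1 (V(N) = (0 - 3)/(-2 - 1) = -3/(-3) = -3*(-⅓) = 1)
s(y, P) = -10/3 + 2*y/3 (s(y, P) = 2 + (-8*2 + 2*y)/3 = 2 + (-16 + 2*y)/3 = 2 + (-16/3 + 2*y/3) = -10/3 + 2*y/3)
5142/s(V(Q(-4, 0)), -14) = 5142/(-10/3 + (⅔)*1) = 5142/(-10/3 + ⅔) = 5142/(-8/3) = 5142*(-3/8) = -7713/4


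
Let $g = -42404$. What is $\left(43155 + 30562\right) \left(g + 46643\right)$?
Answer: $312486363$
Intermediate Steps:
$\left(43155 + 30562\right) \left(g + 46643\right) = \left(43155 + 30562\right) \left(-42404 + 46643\right) = 73717 \cdot 4239 = 312486363$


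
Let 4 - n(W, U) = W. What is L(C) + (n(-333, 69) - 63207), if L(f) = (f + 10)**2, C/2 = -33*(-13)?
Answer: 690554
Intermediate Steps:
n(W, U) = 4 - W
C = 858 (C = 2*(-33*(-13)) = 2*429 = 858)
L(f) = (10 + f)**2
L(C) + (n(-333, 69) - 63207) = (10 + 858)**2 + ((4 - 1*(-333)) - 63207) = 868**2 + ((4 + 333) - 63207) = 753424 + (337 - 63207) = 753424 - 62870 = 690554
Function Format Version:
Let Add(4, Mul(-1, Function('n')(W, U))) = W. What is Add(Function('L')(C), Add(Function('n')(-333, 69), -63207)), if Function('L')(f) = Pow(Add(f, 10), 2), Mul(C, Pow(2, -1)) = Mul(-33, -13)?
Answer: 690554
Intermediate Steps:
Function('n')(W, U) = Add(4, Mul(-1, W))
C = 858 (C = Mul(2, Mul(-33, -13)) = Mul(2, 429) = 858)
Function('L')(f) = Pow(Add(10, f), 2)
Add(Function('L')(C), Add(Function('n')(-333, 69), -63207)) = Add(Pow(Add(10, 858), 2), Add(Add(4, Mul(-1, -333)), -63207)) = Add(Pow(868, 2), Add(Add(4, 333), -63207)) = Add(753424, Add(337, -63207)) = Add(753424, -62870) = 690554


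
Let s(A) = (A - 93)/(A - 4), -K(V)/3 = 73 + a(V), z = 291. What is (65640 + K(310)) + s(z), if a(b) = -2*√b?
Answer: 18776025/287 + 6*√310 ≈ 65527.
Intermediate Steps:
K(V) = -219 + 6*√V (K(V) = -3*(73 - 2*√V) = -219 + 6*√V)
s(A) = (-93 + A)/(-4 + A)
(65640 + K(310)) + s(z) = (65640 + (-219 + 6*√310)) + (-93 + 291)/(-4 + 291) = (65421 + 6*√310) + 198/287 = 18776025/287 + 6*√310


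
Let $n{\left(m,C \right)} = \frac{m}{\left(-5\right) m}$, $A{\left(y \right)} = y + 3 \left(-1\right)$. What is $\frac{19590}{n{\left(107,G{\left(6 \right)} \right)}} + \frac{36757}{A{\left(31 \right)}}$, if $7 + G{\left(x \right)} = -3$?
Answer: $- \frac{386549}{4} \approx -96637.0$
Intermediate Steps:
$G{\left(x \right)} = -10$ ($G{\left(x \right)} = -7 - 3 = -10$)
$A{\left(y \right)} = -3 + y$ ($A{\left(y \right)} = y - 3 = -3 + y$)
$n{\left(m,C \right)} = - \frac{1}{5}$ ($n{\left(m,C \right)} = m \left(- \frac{1}{5 m}\right) = - \frac{1}{5}$)
$\frac{19590}{n{\left(107,G{\left(6 \right)} \right)}} + \frac{36757}{A{\left(31 \right)}} = \frac{19590}{- \frac{1}{5}} + \frac{36757}{-3 + 31} = 19590 \left(-5\right) + \frac{36757}{28} = -97950 + 36757 \cdot \frac{1}{28} = -97950 + \frac{5251}{4} = - \frac{386549}{4}$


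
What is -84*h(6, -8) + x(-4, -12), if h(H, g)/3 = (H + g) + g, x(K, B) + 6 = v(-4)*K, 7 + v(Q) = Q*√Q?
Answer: 2542 + 32*I ≈ 2542.0 + 32.0*I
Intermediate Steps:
v(Q) = -7 + Q^(3/2) (v(Q) = -7 + Q*√Q = -7 + Q^(3/2))
x(K, B) = -6 + K*(-7 - 8*I) (x(K, B) = -6 + (-7 + (-4)^(3/2))*K = -6 + (-7 - 8*I)*K = -6 + K*(-7 - 8*I))
h(H, g) = 3*H + 6*g (h(H, g) = 3*((H + g) + g) = 3*(H + 2*g) = 3*H + 6*g)
-84*h(6, -8) + x(-4, -12) = -84*(3*6 + 6*(-8)) + (-6 - 1*(-4)*(7 + 8*I)) = -84*(18 - 48) + (-6 + (28 + 32*I)) = -84*(-30) + (22 + 32*I) = 2520 + (22 + 32*I) = 2542 + 32*I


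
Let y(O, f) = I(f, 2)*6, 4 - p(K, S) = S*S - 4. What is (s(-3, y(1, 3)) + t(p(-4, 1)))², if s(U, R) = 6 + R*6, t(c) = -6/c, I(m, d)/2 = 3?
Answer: 2396304/49 ≈ 48904.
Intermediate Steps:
I(m, d) = 6 (I(m, d) = 2*3 = 6)
p(K, S) = 8 - S² (p(K, S) = 4 - (S*S - 4) = 4 - (S² - 4) = 4 - (-4 + S²) = 4 + (4 - S²) = 8 - S²)
y(O, f) = 36 (y(O, f) = 6*6 = 36)
s(U, R) = 6 + 6*R
(s(-3, y(1, 3)) + t(p(-4, 1)))² = ((6 + 6*36) - 6/(8 - 1*1²))² = ((6 + 216) - 6/(8 - 1*1))² = (222 - 6/(8 - 1))² = (222 - 6/7)² = (1548/7)² = 2396304/49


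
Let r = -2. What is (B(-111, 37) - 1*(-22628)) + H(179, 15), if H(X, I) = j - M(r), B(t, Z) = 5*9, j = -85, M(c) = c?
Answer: 22590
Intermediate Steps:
B(t, Z) = 45
H(X, I) = -83 (H(X, I) = -85 - 1*(-2) = -85 + 2 = -83)
(B(-111, 37) - 1*(-22628)) + H(179, 15) = (45 - 1*(-22628)) - 83 = (45 + 22628) - 83 = 22673 - 83 = 22590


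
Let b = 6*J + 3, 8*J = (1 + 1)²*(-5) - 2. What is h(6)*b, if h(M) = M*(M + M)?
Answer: -972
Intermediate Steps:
J = -11/4 (J = ((1 + 1)²*(-5) - 2)/8 = (2²*(-5) - 2)/8 = (4*(-5) - 2)/8 = (-20 - 2)/8 = (⅛)*(-22) = -11/4 ≈ -2.7500)
b = -27/2 (b = 6*(-11/4) + 3 = -33/2 + 3 = -27/2 ≈ -13.500)
h(M) = 2*M² (h(M) = M*(2*M) = 2*M²)
h(6)*b = (2*6²)*(-27/2) = (2*36)*(-27/2) = 72*(-27/2) = -972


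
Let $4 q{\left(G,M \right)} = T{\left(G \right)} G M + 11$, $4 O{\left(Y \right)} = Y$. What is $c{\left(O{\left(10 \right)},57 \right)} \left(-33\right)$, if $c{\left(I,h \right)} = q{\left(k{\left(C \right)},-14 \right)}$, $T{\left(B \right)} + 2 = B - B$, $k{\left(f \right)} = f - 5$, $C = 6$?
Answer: $- \frac{1287}{4} \approx -321.75$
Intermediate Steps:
$k{\left(f \right)} = -5 + f$ ($k{\left(f \right)} = f - 5 = -5 + f$)
$O{\left(Y \right)} = \frac{Y}{4}$
$T{\left(B \right)} = -2$ ($T{\left(B \right)} = -2 + \left(B - B\right) = -2 + 0 = -2$)
$q{\left(G,M \right)} = \frac{11}{4} - \frac{G M}{2}$ ($q{\left(G,M \right)} = \frac{- 2 G M + 11}{4} = \frac{11 - 2 G M}{4} = \frac{11}{4} - \frac{G M}{2}$)
$c{\left(I,h \right)} = \frac{39}{4}$ ($c{\left(I,h \right)} = \frac{11}{4} - \frac{1}{2} \left(-5 + 6\right) \left(-14\right) = \frac{11}{4} - \frac{1}{2} \left(-14\right) = \frac{11}{4} + 7 = \frac{39}{4}$)
$c{\left(O{\left(10 \right)},57 \right)} \left(-33\right) = \frac{39}{4} \left(-33\right) = - \frac{1287}{4}$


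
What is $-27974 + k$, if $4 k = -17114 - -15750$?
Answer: $-28315$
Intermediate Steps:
$k = -341$ ($k = \frac{-17114 - -15750}{4} = \frac{-17114 + 15750}{4} = \frac{1}{4} \left(-1364\right) = -341$)
$-27974 + k = -27974 - 341 = -28315$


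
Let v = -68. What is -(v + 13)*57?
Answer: 3135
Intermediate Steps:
-(v + 13)*57 = -(-68 + 13)*57 = -(-55)*57 = -1*(-3135) = 3135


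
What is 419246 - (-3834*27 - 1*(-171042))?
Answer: 351722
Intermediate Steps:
419246 - (-3834*27 - 1*(-171042)) = 419246 - (-103518 + 171042) = 419246 - 1*67524 = 419246 - 67524 = 351722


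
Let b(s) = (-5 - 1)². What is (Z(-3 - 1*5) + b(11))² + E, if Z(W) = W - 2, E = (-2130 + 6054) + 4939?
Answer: 9539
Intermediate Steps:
b(s) = 36 (b(s) = (-6)² = 36)
E = 8863 (E = 3924 + 4939 = 8863)
Z(W) = -2 + W
(Z(-3 - 1*5) + b(11))² + E = ((-2 + (-3 - 1*5)) + 36)² + 8863 = ((-2 + (-3 - 5)) + 36)² + 8863 = ((-2 - 8) + 36)² + 8863 = (-10 + 36)² + 8863 = 26² + 8863 = 676 + 8863 = 9539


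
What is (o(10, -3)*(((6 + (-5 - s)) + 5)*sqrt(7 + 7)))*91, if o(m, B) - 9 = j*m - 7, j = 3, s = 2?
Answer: 11648*sqrt(14) ≈ 43583.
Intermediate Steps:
o(m, B) = 2 + 3*m (o(m, B) = 9 + (3*m - 7) = 9 + (-7 + 3*m) = 2 + 3*m)
(o(10, -3)*(((6 + (-5 - s)) + 5)*sqrt(7 + 7)))*91 = ((2 + 3*10)*(((6 + (-5 - 1*2)) + 5)*sqrt(7 + 7)))*91 = ((2 + 30)*(((6 + (-5 - 2)) + 5)*sqrt(14)))*91 = (32*(((6 - 7) + 5)*sqrt(14)))*91 = (32*((-1 + 5)*sqrt(14)))*91 = (32*(4*sqrt(14)))*91 = (128*sqrt(14))*91 = 11648*sqrt(14)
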